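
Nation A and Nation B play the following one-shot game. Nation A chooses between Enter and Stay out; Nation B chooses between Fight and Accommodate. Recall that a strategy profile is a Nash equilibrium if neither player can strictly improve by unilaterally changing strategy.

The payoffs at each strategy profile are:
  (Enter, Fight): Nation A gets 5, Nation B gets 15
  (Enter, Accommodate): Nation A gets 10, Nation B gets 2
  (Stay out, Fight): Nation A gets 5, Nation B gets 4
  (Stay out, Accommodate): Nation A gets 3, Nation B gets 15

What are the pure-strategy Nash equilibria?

(Enter, Fight)

(Enter, Fight): Nation A gets 5 ≥ 5 from Stay out, and Nation B gets 15 ≥ 2 from Accommodate — Nash equilibrium.
(Enter, Accommodate): Nation B prefers Fight (15 > 2) — not an equilibrium.
(Stay out, Fight): Nation B prefers Accommodate (15 > 4) — not an equilibrium.
(Stay out, Accommodate): Nation A prefers Enter (10 > 3) — not an equilibrium.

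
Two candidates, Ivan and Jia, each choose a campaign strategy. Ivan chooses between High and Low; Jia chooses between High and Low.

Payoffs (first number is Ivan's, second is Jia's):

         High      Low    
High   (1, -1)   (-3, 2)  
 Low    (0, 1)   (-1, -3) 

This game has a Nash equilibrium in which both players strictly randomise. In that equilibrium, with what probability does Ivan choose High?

4/7

Let r be the probability that Ivan plays High. In a completely mixed equilibrium, Jia must be indifferent between High and Low.
Jia's expected payoff from High is −r + (1−r); from Low it is 2r − 3(1−r).
Setting these equal: −2r + 1 = 5r − 3, so r = 4/7.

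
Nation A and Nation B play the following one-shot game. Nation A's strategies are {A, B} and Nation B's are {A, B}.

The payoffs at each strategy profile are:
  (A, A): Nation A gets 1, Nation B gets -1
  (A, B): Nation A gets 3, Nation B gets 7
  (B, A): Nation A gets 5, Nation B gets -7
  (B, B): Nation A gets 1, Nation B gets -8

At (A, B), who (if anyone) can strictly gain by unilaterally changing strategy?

Nation A at (A, B) earns 3; deviating to B yields 1 — not better.
Nation B earns 7; deviating to A yields -1 — not better.
Neither player can strictly improve; the profile is a Nash equilibrium.

Neither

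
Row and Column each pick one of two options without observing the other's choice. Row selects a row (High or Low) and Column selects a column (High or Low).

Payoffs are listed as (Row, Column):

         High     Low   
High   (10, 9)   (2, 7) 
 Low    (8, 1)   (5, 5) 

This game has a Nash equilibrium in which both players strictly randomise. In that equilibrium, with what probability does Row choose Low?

1/3

Let x be the probability that Row plays High. In a completely mixed equilibrium, Column must be indifferent between High and Low.
Column's expected payoff from High is 9x + (1−x); from Low it is 7x + 5(1−x).
Setting these equal: 8x + 1 = 2x + 5, so x = 2/3.
Therefore Row plays Low with probability 1 − 2/3 = 1/3.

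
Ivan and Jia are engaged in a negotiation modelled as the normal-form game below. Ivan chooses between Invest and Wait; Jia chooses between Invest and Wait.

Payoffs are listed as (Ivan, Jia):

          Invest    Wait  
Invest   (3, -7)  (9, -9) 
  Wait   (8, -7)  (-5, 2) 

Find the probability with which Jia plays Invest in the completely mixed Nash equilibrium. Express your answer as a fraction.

Let y be the probability that Jia plays Invest. In a completely mixed equilibrium, Ivan must be indifferent between Invest and Wait.
Ivan's expected payoff from Invest is 3y + 9(1−y); from Wait it is 8y − 5(1−y).
Setting these equal: −6y + 9 = 13y − 5, so y = 14/19.

14/19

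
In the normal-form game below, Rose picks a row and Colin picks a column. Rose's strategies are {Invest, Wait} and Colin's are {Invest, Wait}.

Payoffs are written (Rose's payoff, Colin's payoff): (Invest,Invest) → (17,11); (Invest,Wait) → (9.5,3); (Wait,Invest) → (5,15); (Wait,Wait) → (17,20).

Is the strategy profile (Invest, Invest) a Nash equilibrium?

At (Invest, Invest), Rose earns 17; switching to Wait would give 5, so Rose has no profitable deviation.
Colin earns 11; switching to Wait would give 3, so Colin has no profitable deviation.
Neither player can gain by a unilateral deviation, so this profile is a Nash equilibrium.

Yes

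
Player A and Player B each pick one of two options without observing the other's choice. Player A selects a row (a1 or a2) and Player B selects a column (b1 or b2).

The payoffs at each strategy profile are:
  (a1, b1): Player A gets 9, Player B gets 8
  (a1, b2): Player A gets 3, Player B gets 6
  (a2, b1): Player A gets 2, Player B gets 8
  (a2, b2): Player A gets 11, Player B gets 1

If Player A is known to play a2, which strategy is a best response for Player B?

b1

Against a2, Player B earns 8 from b1 and 1 from b2.
So b1 is the best response.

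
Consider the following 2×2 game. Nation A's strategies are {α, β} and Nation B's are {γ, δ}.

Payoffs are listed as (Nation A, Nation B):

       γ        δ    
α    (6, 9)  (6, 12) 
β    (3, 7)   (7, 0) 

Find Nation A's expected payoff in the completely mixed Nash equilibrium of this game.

First find y, the probability Nation B plays γ, from Nation A's indifference between α and β: 6y + 6(1−y) = 3y + 7(1−y), giving y = 1/4.
Since Nation A is indifferent in equilibrium, Nation A's expected payoff equals the payoff from either row against (1/4, 3/4). Using α: 6(1/4) + 6(3/4) = 6.

6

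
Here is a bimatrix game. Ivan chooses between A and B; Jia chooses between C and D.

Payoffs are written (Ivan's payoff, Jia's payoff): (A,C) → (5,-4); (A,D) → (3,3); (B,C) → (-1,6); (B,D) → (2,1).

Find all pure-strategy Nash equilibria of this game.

(A, C): Jia prefers D (3 > -4) — not an equilibrium.
(A, D): Ivan gets 3 ≥ 2 from B, and Jia gets 3 ≥ -4 from C — Nash equilibrium.
(B, C): Ivan prefers A (5 > -1) — not an equilibrium.
(B, D): Ivan prefers A (3 > 2); Jia prefers C (6 > 1) — not an equilibrium.

(A, D)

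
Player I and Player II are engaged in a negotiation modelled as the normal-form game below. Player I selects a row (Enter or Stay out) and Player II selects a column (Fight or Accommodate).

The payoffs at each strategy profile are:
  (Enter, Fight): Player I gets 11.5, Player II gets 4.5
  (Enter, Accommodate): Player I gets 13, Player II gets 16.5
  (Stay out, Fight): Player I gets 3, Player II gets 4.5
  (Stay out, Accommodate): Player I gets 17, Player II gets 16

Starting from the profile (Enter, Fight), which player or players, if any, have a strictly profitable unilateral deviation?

Player I at (Enter, Fight) earns 11.5; deviating to Stay out yields 3 — not better.
Player II earns 4.5; deviating to Accommodate yields 16.5 — a strict improvement.
Only Player II has a strictly profitable deviation.

Player II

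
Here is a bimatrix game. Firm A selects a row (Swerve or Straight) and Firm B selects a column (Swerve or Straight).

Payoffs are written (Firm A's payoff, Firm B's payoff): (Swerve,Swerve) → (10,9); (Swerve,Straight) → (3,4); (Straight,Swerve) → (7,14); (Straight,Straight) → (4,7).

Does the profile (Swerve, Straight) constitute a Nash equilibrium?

No

At (Swerve, Straight), Firm A earns 3; switching to Straight would give 4, so Firm A would deviate.
Firm B earns 4; switching to Swerve would give 9, so Firm B would deviate.
Since at least one player can profitably deviate, this is not a Nash equilibrium.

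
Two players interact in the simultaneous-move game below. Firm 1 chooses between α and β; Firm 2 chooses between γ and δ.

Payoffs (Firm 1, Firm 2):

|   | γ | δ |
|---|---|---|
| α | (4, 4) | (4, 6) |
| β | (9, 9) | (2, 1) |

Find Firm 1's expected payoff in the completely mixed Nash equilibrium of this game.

4

First find q, the probability Firm 2 plays γ, from Firm 1's indifference between α and β: 4q + 4(1−q) = 9q + 2(1−q), giving q = 2/7.
Since Firm 1 is indifferent in equilibrium, Firm 1's expected payoff equals the payoff from either row against (2/7, 5/7). Using α: 4(2/7) + 4(5/7) = 4.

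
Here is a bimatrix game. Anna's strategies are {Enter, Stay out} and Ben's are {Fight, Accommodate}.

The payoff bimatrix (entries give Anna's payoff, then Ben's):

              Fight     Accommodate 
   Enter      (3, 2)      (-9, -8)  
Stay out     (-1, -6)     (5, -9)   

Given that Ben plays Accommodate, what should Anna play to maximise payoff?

Stay out

Against Accommodate, Anna earns -9 from Enter and 5 from Stay out.
So Stay out is the best response.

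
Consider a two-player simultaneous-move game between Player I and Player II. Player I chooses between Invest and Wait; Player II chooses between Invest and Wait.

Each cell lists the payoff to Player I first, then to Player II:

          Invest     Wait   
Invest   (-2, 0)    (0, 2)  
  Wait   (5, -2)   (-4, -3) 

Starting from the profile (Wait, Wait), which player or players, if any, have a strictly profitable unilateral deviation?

Both

Player I at (Wait, Wait) earns -4; deviating to Invest yields 0 — a strict improvement.
Player II earns -3; deviating to Invest yields -2 — a strict improvement.
Both Player I and Player II have strictly profitable deviations.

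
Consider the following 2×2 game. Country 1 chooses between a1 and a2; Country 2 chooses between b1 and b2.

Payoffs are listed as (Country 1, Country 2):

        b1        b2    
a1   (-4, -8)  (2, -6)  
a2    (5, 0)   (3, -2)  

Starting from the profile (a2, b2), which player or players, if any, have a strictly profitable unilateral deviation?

Country 2

Country 1 at (a2, b2) earns 3; deviating to a1 yields 2 — not better.
Country 2 earns -2; deviating to b1 yields 0 — a strict improvement.
Only Country 2 has a strictly profitable deviation.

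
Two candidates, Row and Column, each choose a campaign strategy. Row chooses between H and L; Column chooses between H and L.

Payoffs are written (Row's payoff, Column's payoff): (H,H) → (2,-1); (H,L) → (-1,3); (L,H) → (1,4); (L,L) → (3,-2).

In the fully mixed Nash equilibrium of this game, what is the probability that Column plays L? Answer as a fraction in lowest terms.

Let q be the probability that Column plays H. In a completely mixed equilibrium, Row must be indifferent between H and L.
Row's expected payoff from H is 2q − (1−q); from L it is q + 3(1−q).
Setting these equal: 3q − 1 = −2q + 3, so q = 4/5.
Therefore Column plays L with probability 1 − 4/5 = 1/5.

1/5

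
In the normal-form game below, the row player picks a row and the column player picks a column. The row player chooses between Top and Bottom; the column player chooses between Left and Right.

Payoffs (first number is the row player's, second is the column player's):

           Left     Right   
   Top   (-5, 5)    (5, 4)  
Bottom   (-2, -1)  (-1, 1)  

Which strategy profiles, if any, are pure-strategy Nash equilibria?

(Top, Left): the row player prefers Bottom (-2 > -5) — not an equilibrium.
(Top, Right): the column player prefers Left (5 > 4) — not an equilibrium.
(Bottom, Left): the column player prefers Right (1 > -1) — not an equilibrium.
(Bottom, Right): the row player prefers Top (5 > -1) — not an equilibrium.

none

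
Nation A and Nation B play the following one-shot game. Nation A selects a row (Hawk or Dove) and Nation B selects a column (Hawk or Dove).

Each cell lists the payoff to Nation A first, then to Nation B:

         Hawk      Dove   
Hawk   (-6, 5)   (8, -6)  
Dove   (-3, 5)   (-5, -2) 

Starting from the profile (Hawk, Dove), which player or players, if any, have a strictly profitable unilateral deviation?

Nation B

Nation A at (Hawk, Dove) earns 8; deviating to Dove yields -5 — not better.
Nation B earns -6; deviating to Hawk yields 5 — a strict improvement.
Only Nation B has a strictly profitable deviation.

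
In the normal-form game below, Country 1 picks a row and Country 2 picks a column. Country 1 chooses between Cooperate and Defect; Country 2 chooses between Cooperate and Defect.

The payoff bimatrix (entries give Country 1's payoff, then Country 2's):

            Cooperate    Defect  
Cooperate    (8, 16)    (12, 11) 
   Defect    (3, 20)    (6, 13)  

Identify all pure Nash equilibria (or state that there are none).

(Cooperate, Cooperate): Country 1 gets 8 ≥ 3 from Defect, and Country 2 gets 16 ≥ 11 from Defect — Nash equilibrium.
(Cooperate, Defect): Country 2 prefers Cooperate (16 > 11) — not an equilibrium.
(Defect, Cooperate): Country 1 prefers Cooperate (8 > 3) — not an equilibrium.
(Defect, Defect): Country 1 prefers Cooperate (12 > 6); Country 2 prefers Cooperate (20 > 13) — not an equilibrium.

(Cooperate, Cooperate)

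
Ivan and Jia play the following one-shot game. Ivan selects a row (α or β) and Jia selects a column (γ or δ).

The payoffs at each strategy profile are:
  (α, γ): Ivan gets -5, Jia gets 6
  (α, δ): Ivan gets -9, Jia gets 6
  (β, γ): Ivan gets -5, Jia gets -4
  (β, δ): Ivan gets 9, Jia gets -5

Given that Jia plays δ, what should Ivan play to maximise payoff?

β

Against δ, Ivan earns -9 from α and 9 from β.
So β is the best response.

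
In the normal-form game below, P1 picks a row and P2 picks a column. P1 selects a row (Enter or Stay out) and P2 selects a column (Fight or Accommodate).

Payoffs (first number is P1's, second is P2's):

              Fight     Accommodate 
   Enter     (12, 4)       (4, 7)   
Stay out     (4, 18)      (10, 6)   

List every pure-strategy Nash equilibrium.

none

(Enter, Fight): P2 prefers Accommodate (7 > 4) — not an equilibrium.
(Enter, Accommodate): P1 prefers Stay out (10 > 4) — not an equilibrium.
(Stay out, Fight): P1 prefers Enter (12 > 4) — not an equilibrium.
(Stay out, Accommodate): P2 prefers Fight (18 > 6) — not an equilibrium.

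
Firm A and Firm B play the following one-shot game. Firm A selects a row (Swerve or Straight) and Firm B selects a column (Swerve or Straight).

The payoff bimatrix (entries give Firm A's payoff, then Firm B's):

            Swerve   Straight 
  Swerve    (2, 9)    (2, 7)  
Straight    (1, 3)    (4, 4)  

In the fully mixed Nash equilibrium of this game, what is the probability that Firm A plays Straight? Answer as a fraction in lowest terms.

2/3

Let r be the probability that Firm A plays Swerve. In a completely mixed equilibrium, Firm B must be indifferent between Swerve and Straight.
Firm B's expected payoff from Swerve is 9r + 3(1−r); from Straight it is 7r + 4(1−r).
Setting these equal: 6r + 3 = 3r + 4, so r = 1/3.
Therefore Firm A plays Straight with probability 1 − 1/3 = 2/3.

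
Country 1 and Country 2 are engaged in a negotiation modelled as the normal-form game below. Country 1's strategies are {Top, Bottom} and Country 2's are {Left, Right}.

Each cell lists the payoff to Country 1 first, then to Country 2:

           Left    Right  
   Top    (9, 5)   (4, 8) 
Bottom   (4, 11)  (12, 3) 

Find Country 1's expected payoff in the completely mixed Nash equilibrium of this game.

First find q, the probability Country 2 plays Left, from Country 1's indifference between Top and Bottom: 9q + 4(1−q) = 4q + 12(1−q), giving q = 8/13.
Since Country 1 is indifferent in equilibrium, Country 1's expected payoff equals the payoff from either row against (8/13, 5/13). Using Top: 9(8/13) + 4(5/13) = 92/13.

92/13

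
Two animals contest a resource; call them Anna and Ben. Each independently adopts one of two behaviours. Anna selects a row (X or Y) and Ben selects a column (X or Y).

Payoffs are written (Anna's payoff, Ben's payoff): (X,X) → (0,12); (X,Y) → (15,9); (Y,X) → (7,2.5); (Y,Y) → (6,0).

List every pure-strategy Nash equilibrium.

(X, X): Anna prefers Y (7 > 0) — not an equilibrium.
(X, Y): Ben prefers X (12 > 9) — not an equilibrium.
(Y, X): Anna gets 7 ≥ 0 from X, and Ben gets 2.5 ≥ 0 from Y — Nash equilibrium.
(Y, Y): Anna prefers X (15 > 6); Ben prefers X (2.5 > 0) — not an equilibrium.

(Y, X)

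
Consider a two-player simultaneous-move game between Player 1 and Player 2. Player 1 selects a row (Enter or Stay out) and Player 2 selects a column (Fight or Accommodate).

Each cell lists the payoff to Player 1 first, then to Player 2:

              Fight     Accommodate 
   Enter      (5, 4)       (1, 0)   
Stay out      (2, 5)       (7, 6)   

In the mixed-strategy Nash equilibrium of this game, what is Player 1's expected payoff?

11/3

First find y, the probability Player 2 plays Fight, from Player 1's indifference between Enter and Stay out: 5y + (1−y) = 2y + 7(1−y), giving y = 2/3.
Since Player 1 is indifferent in equilibrium, Player 1's expected payoff equals the payoff from either row against (2/3, 1/3). Using Enter: 5(2/3) + (1/3) = 11/3.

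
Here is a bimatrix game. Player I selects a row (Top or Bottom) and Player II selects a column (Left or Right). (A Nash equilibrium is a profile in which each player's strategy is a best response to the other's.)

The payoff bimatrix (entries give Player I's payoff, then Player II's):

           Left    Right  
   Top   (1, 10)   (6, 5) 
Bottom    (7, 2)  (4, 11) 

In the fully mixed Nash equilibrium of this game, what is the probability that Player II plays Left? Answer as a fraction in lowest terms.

Let q be the probability that Player II plays Left. In a completely mixed equilibrium, Player I must be indifferent between Top and Bottom.
Player I's expected payoff from Top is q + 6(1−q); from Bottom it is 7q + 4(1−q).
Setting these equal: −5q + 6 = 3q + 4, so q = 1/4.

1/4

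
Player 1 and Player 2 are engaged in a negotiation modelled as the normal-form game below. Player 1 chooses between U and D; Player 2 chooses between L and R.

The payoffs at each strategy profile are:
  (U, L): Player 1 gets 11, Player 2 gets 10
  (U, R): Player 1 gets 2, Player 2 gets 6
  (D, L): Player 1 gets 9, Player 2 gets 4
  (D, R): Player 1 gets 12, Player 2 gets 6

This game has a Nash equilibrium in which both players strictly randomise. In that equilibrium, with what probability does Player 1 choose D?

2/3

Let x be the probability that Player 1 plays U. In a completely mixed equilibrium, Player 2 must be indifferent between L and R.
Player 2's expected payoff from L is 10x + 4(1−x); from R it is 6x + 6(1−x).
Setting these equal: 6x + 4 = 6, so x = 1/3.
Therefore Player 1 plays D with probability 1 − 1/3 = 2/3.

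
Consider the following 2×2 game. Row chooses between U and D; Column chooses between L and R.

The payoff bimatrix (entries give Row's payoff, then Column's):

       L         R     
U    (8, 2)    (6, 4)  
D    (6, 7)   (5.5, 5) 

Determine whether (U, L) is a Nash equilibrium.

At (U, L), Row earns 8; switching to D would give 6, so Row has no profitable deviation.
Column earns 2; switching to R would give 4, so Column would deviate.
Since at least one player can profitably deviate, this is not a Nash equilibrium.

No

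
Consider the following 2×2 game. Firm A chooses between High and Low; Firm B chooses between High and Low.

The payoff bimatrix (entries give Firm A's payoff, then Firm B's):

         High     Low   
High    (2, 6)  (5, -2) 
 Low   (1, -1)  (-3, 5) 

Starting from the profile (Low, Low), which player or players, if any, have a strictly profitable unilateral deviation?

Firm A at (Low, Low) earns -3; deviating to High yields 5 — a strict improvement.
Firm B earns 5; deviating to High yields -1 — not better.
Only Firm A has a strictly profitable deviation.

Firm A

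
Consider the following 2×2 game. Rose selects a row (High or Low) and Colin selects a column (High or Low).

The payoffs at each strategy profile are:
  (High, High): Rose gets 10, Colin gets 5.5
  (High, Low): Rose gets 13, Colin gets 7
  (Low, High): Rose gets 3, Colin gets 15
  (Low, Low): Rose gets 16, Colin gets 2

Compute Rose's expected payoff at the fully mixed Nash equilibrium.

First find y, the probability Colin plays High, from Rose's indifference between High and Low: 10y + 13(1−y) = 3y + 16(1−y), giving y = 3/10.
Since Rose is indifferent in equilibrium, Rose's expected payoff equals the payoff from either row against (3/10, 7/10). Using High: 10(3/10) + 13(7/10) = 121/10.

121/10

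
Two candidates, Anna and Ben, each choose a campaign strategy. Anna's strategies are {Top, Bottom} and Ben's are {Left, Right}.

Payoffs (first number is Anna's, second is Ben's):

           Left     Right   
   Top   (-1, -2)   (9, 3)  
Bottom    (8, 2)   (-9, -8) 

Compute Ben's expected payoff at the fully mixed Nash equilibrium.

-2/3

First find x, the probability Anna plays Top, from Ben's indifference between Left and Right: −2x + 2(1−x) = 3x − 8(1−x), giving x = 2/3.
Since Ben is indifferent in equilibrium, Ben's expected payoff equals the payoff from either column against (2/3, 1/3). Using Left: −2(2/3) + 2(1/3) = -2/3.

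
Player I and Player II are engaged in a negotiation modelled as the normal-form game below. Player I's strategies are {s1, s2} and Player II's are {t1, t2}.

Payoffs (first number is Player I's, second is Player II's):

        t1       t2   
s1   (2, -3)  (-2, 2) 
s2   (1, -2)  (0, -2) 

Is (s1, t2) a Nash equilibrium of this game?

At (s1, t2), Player I earns -2; switching to s2 would give 0, so Player I would deviate.
Player II earns 2; switching to t1 would give -3, so Player II has no profitable deviation.
Since at least one player can profitably deviate, this is not a Nash equilibrium.

No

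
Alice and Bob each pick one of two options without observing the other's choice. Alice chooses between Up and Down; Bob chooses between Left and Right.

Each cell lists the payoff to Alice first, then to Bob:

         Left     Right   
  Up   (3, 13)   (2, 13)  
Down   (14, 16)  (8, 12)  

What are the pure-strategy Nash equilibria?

(Down, Left)

(Up, Left): Alice prefers Down (14 > 3) — not an equilibrium.
(Up, Right): Alice prefers Down (8 > 2) — not an equilibrium.
(Down, Left): Alice gets 14 ≥ 3 from Up, and Bob gets 16 ≥ 12 from Right — Nash equilibrium.
(Down, Right): Bob prefers Left (16 > 12) — not an equilibrium.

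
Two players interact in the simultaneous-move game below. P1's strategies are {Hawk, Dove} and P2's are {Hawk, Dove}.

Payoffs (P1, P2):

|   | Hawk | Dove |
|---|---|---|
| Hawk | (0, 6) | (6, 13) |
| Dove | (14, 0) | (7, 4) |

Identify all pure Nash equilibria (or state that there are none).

(Dove, Dove)

(Hawk, Hawk): P1 prefers Dove (14 > 0); P2 prefers Dove (13 > 6) — not an equilibrium.
(Hawk, Dove): P1 prefers Dove (7 > 6) — not an equilibrium.
(Dove, Hawk): P2 prefers Dove (4 > 0) — not an equilibrium.
(Dove, Dove): P1 gets 7 ≥ 6 from Hawk, and P2 gets 4 ≥ 0 from Hawk — Nash equilibrium.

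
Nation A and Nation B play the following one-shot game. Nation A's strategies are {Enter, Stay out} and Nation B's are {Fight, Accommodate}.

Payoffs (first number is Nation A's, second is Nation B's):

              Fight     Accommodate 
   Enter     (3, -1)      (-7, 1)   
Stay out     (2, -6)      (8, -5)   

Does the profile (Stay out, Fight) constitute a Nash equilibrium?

At (Stay out, Fight), Nation A earns 2; switching to Enter would give 3, so Nation A would deviate.
Nation B earns -6; switching to Accommodate would give -5, so Nation B would deviate.
Since at least one player can profitably deviate, this is not a Nash equilibrium.

No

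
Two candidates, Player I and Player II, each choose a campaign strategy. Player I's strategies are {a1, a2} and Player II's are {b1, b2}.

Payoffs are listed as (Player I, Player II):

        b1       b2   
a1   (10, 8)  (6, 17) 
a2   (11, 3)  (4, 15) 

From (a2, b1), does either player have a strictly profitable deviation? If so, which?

Player II

Player I at (a2, b1) earns 11; deviating to a1 yields 10 — not better.
Player II earns 3; deviating to b2 yields 15 — a strict improvement.
Only Player II has a strictly profitable deviation.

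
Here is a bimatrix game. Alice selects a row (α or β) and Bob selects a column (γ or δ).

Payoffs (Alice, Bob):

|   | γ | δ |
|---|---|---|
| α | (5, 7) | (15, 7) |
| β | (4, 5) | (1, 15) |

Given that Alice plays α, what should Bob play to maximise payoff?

either — both γ and δ are best responses

Against α, Bob earns 7 from γ and 7 from δ.
So either strategy is a best response.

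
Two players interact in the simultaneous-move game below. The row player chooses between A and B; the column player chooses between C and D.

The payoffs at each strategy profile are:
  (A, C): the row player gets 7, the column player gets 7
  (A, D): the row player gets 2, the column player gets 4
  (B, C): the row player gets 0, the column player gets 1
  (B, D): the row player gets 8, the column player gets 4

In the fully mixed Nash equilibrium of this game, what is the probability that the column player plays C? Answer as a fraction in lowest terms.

6/13

Let c be the probability that the column player plays C. In a completely mixed equilibrium, the row player must be indifferent between A and B.
The row player's expected payoff from A is 7c + 2(1−c); from B it is 8(1−c).
Setting these equal: 5c + 2 = −8c + 8, so c = 6/13.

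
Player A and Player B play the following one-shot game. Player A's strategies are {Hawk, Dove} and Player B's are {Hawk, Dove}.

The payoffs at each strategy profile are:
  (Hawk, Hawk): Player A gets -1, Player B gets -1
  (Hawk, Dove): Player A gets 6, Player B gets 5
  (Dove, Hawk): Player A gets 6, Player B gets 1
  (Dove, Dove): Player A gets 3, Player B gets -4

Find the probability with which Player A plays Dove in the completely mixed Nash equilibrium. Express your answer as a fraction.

Let x be the probability that Player A plays Hawk. In a completely mixed equilibrium, Player B must be indifferent between Hawk and Dove.
Player B's expected payoff from Hawk is −x + (1−x); from Dove it is 5x − 4(1−x).
Setting these equal: −2x + 1 = 9x − 4, so x = 5/11.
Therefore Player A plays Dove with probability 1 − 5/11 = 6/11.

6/11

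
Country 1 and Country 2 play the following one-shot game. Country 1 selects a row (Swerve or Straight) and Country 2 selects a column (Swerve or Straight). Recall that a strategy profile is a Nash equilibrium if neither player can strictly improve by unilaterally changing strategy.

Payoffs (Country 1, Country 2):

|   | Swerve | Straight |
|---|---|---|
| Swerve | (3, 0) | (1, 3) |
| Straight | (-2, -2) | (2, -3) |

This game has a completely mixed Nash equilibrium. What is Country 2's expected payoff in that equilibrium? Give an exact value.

First find x, the probability Country 1 plays Swerve, from Country 2's indifference between Swerve and Straight: −2(1−x) = 3x − 3(1−x), giving x = 1/4.
Since Country 2 is indifferent in equilibrium, Country 2's expected payoff equals the payoff from either column against (1/4, 3/4). Using Swerve: −2(3/4) = -3/2.

-3/2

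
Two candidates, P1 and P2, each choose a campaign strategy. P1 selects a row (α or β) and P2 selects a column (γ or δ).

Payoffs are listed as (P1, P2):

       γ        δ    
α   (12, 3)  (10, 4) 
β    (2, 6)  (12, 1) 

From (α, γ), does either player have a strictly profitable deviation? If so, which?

P2

P1 at (α, γ) earns 12; deviating to β yields 2 — not better.
P2 earns 3; deviating to δ yields 4 — a strict improvement.
Only P2 has a strictly profitable deviation.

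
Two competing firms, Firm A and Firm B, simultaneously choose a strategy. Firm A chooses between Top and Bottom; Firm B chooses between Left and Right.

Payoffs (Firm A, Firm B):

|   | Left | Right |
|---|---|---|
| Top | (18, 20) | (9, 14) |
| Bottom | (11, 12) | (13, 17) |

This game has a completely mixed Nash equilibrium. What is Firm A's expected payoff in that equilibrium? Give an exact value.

First find y, the probability Firm B plays Left, from Firm A's indifference between Top and Bottom: 18y + 9(1−y) = 11y + 13(1−y), giving y = 4/11.
Since Firm A is indifferent in equilibrium, Firm A's expected payoff equals the payoff from either row against (4/11, 7/11). Using Top: 18(4/11) + 9(7/11) = 135/11.

135/11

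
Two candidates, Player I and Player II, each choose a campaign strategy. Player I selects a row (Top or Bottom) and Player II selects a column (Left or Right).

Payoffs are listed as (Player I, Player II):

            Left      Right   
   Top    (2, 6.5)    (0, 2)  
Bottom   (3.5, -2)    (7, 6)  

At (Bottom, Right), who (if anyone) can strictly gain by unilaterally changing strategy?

Player I at (Bottom, Right) earns 7; deviating to Top yields 0 — not better.
Player II earns 6; deviating to Left yields -2 — not better.
Neither player can strictly improve; the profile is a Nash equilibrium.

Neither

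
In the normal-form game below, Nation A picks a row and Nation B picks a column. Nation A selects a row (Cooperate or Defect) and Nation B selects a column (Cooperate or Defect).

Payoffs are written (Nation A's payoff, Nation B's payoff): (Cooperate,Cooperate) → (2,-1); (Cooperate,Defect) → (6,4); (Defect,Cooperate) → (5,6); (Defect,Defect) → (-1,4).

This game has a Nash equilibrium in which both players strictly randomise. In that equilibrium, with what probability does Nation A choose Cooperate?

2/7

Let x be the probability that Nation A plays Cooperate. In a completely mixed equilibrium, Nation B must be indifferent between Cooperate and Defect.
Nation B's expected payoff from Cooperate is −x + 6(1−x); from Defect it is 4x + 4(1−x).
Setting these equal: −7x + 6 = 4, so x = 2/7.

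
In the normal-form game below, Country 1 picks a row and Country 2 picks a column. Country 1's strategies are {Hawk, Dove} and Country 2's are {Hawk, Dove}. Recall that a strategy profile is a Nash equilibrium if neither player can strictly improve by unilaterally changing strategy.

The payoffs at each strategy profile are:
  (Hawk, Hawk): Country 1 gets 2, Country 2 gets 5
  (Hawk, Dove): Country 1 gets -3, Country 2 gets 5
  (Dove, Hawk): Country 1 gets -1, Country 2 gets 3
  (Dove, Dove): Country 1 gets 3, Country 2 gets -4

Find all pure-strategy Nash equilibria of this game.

(Hawk, Hawk)

(Hawk, Hawk): Country 1 gets 2 ≥ -1 from Dove, and Country 2 gets 5 ≥ 5 from Dove — Nash equilibrium.
(Hawk, Dove): Country 1 prefers Dove (3 > -3) — not an equilibrium.
(Dove, Hawk): Country 1 prefers Hawk (2 > -1) — not an equilibrium.
(Dove, Dove): Country 2 prefers Hawk (3 > -4) — not an equilibrium.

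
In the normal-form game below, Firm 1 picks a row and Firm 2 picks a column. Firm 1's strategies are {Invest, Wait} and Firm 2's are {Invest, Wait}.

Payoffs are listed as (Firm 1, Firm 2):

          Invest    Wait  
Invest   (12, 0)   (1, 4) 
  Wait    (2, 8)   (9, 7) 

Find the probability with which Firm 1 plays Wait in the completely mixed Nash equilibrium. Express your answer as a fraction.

Let p be the probability that Firm 1 plays Invest. In a completely mixed equilibrium, Firm 2 must be indifferent between Invest and Wait.
Firm 2's expected payoff from Invest is 8(1−p); from Wait it is 4p + 7(1−p).
Setting these equal: −8p + 8 = −3p + 7, so p = 1/5.
Therefore Firm 1 plays Wait with probability 1 − 1/5 = 4/5.

4/5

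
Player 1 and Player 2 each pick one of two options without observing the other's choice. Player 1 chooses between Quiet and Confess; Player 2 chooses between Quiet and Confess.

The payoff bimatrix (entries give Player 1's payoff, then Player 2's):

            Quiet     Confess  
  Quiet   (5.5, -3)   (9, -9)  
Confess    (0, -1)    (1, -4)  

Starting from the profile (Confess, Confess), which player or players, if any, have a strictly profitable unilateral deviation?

Both

Player 1 at (Confess, Confess) earns 1; deviating to Quiet yields 9 — a strict improvement.
Player 2 earns -4; deviating to Quiet yields -1 — a strict improvement.
Both Player 1 and Player 2 have strictly profitable deviations.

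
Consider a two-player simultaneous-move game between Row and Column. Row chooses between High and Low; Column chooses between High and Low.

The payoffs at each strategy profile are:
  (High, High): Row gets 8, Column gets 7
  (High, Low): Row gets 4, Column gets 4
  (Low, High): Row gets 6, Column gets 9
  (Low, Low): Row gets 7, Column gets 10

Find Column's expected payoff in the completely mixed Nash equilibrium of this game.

First find x, the probability Row plays High, from Column's indifference between High and Low: 7x + 9(1−x) = 4x + 10(1−x), giving x = 1/4.
Since Column is indifferent in equilibrium, Column's expected payoff equals the payoff from either column against (1/4, 3/4). Using High: 7(1/4) + 9(3/4) = 17/2.

17/2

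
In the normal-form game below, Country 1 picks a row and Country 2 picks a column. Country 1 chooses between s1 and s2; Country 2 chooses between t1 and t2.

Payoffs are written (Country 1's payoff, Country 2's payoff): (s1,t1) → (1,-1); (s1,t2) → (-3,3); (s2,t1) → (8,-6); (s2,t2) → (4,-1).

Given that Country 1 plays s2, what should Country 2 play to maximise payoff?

Against s2, Country 2 earns -6 from t1 and -1 from t2.
So t2 is the best response.

t2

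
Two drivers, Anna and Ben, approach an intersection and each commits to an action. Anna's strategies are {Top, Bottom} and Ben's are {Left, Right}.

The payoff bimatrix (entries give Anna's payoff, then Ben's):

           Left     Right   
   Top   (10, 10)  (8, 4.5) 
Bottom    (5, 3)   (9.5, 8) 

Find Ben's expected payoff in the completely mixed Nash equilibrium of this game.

19/3

First find p, the probability Anna plays Top, from Ben's indifference between Left and Right: 10p + 3(1−p) = 4.5p + 8(1−p), giving p = 10/21.
Since Ben is indifferent in equilibrium, Ben's expected payoff equals the payoff from either column against (10/21, 11/21). Using Left: 10(10/21) + 3(11/21) = 19/3.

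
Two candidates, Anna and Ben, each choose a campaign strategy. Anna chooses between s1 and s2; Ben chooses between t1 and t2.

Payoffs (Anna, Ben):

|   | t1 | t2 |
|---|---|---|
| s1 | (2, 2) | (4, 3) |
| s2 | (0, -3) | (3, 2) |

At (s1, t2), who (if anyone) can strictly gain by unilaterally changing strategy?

Anna at (s1, t2) earns 4; deviating to s2 yields 3 — not better.
Ben earns 3; deviating to t1 yields 2 — not better.
Neither player can strictly improve; the profile is a Nash equilibrium.

Neither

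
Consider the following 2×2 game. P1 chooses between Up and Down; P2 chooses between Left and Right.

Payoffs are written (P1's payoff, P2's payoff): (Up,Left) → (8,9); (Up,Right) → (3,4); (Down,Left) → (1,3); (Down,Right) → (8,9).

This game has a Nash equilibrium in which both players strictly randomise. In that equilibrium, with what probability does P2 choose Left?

Let q be the probability that P2 plays Left. In a completely mixed equilibrium, P1 must be indifferent between Up and Down.
P1's expected payoff from Up is 8q + 3(1−q); from Down it is q + 8(1−q).
Setting these equal: 5q + 3 = −7q + 8, so q = 5/12.

5/12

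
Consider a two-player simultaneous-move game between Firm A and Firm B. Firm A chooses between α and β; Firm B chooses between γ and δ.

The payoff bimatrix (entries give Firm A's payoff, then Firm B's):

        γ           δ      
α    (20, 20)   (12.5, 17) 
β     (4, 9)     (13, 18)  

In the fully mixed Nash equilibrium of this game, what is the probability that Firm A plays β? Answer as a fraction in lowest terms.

1/4

Let r be the probability that Firm A plays α. In a completely mixed equilibrium, Firm B must be indifferent between γ and δ.
Firm B's expected payoff from γ is 20r + 9(1−r); from δ it is 17r + 18(1−r).
Setting these equal: 11r + 9 = −r + 18, so r = 3/4.
Therefore Firm A plays β with probability 1 − 3/4 = 1/4.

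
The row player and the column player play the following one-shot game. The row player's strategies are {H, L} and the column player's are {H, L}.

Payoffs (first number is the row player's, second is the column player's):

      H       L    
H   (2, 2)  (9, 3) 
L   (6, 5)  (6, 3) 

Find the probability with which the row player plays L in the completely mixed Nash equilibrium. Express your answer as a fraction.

1/3

Let x be the probability that the row player plays H. In a completely mixed equilibrium, the column player must be indifferent between H and L.
The column player's expected payoff from H is 2x + 5(1−x); from L it is 3x + 3(1−x).
Setting these equal: −3x + 5 = 3, so x = 2/3.
Therefore the row player plays L with probability 1 − 2/3 = 1/3.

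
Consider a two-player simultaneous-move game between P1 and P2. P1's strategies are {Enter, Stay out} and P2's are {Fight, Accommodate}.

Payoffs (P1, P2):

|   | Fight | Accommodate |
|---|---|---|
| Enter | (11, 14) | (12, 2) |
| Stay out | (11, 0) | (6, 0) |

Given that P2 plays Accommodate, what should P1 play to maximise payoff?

Enter

Against Accommodate, P1 earns 12 from Enter and 6 from Stay out.
So Enter is the best response.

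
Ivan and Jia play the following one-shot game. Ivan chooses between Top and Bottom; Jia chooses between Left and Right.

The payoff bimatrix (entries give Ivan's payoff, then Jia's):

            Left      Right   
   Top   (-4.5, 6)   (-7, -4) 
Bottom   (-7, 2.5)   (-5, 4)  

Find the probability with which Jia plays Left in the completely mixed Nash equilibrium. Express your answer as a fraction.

Let q be the probability that Jia plays Left. In a completely mixed equilibrium, Ivan must be indifferent between Top and Bottom.
Ivan's expected payoff from Top is −4.5q − 7(1−q); from Bottom it is −7q − 5(1−q).
Setting these equal: 2.5q − 7 = −2q − 5, so q = 4/9.

4/9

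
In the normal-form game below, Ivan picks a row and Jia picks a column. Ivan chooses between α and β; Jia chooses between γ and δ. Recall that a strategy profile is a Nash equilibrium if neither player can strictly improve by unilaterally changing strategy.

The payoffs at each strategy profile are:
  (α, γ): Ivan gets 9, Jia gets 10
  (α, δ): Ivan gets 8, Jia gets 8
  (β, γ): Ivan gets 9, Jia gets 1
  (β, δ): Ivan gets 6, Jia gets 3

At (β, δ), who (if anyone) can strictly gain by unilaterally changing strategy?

Ivan

Ivan at (β, δ) earns 6; deviating to α yields 8 — a strict improvement.
Jia earns 3; deviating to γ yields 1 — not better.
Only Ivan has a strictly profitable deviation.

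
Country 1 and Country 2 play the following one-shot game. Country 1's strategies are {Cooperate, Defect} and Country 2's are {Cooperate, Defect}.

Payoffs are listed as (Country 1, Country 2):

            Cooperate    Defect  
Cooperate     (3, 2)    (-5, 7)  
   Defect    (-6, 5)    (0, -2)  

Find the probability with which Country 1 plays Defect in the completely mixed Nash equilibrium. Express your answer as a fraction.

Let x be the probability that Country 1 plays Cooperate. In a completely mixed equilibrium, Country 2 must be indifferent between Cooperate and Defect.
Country 2's expected payoff from Cooperate is 2x + 5(1−x); from Defect it is 7x − 2(1−x).
Setting these equal: −3x + 5 = 9x − 2, so x = 7/12.
Therefore Country 1 plays Defect with probability 1 − 7/12 = 5/12.

5/12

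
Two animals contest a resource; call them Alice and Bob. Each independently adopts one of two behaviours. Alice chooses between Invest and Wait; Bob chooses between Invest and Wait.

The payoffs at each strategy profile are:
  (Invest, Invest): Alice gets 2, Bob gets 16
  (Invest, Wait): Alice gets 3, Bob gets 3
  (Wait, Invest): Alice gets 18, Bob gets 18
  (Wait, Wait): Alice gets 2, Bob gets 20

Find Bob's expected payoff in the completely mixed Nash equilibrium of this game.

First find x, the probability Alice plays Invest, from Bob's indifference between Invest and Wait: 16x + 18(1−x) = 3x + 20(1−x), giving x = 2/15.
Since Bob is indifferent in equilibrium, Bob's expected payoff equals the payoff from either column against (2/15, 13/15). Using Invest: 16(2/15) + 18(13/15) = 266/15.

266/15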